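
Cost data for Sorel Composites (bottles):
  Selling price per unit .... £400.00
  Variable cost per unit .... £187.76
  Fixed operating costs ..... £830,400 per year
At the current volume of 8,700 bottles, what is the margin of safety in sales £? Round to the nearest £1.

Each unit contributes £400.00 − £187.76 = £212.24. Break-even units = £830,400 ÷ £212.24 = 3,912.55; break-even revenue = 3,912.55 × £400.00 = £1,565,020.73.
Current sales = 8,700 × £400.00 = £3,480,000.00.
Margin of safety = £3,480,000.00 − £1,565,020.73 = £1,914,979.

£1,914,979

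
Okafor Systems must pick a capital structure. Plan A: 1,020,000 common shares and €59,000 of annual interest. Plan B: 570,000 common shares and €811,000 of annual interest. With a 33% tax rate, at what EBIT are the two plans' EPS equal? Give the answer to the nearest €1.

At indifference, (EBIT − 59,000)(1 − t)/1,020,000 = (EBIT − 811,000)(1 − t)/570,000.
The (1 − t) factor cancels: (EBIT − 59,000) × 570,000 = (EBIT − 811,000) × 1,020,000.
Solving, EBIT = (811,000·1,020,000 − 59,000·570,000) / (1,020,000 − 570,000) = 793,590,000,000 / 450,000 = 1,763,533.33.

€1,763,533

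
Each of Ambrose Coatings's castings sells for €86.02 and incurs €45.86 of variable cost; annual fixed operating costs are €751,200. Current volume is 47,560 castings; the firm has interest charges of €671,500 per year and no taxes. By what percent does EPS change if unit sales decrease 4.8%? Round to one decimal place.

-18.8%

At 47,560 units, contribution = 47,560 × €40.16 = €1,910,009.60.
Subtracting fixed costs: EBIT = €1,910,009.60 − €751,200 = €1,158,809.60.
Interest = €671,500.00, so EBIT − I = €487,309.60.
Degree of combined leverage = contribution ÷ (EBIT − I) = €1,910,009.60 ÷ €487,309.60 = 3.9195.
EPS therefore changes by 3.9195 × (-4.8%) = -18.8%.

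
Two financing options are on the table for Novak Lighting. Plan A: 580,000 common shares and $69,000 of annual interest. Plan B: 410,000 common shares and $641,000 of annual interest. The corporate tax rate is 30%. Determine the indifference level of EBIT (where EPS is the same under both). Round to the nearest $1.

$2,020,529

Set EPS_A = EPS_B: (EBIT − $69,000)(1 − 0.30) ÷ 580,000 = (EBIT − $641,000)(1 − 0.30) ÷ 410,000.
The (1 − t) factor cancels: (EBIT − 69,000) × 410,000 = (EBIT − 641,000) × 580,000.
EBIT × (580,000 − 410,000) = 641,000 × 580,000 − 69,000 × 410,000 = 343,490,000,000, so EBIT = 343,490,000,000 ÷ 170,000 = 2,020,529.41.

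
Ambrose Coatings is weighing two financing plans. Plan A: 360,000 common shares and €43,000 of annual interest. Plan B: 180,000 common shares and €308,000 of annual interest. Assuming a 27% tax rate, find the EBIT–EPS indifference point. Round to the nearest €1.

Set EPS_A = EPS_B: (EBIT − €43,000)(1 − 0.27) ÷ 360,000 = (EBIT − €308,000)(1 − 0.27) ÷ 180,000.
The (1 − t) factor cancels: (EBIT − 43,000) × 180,000 = (EBIT − 308,000) × 360,000.
Solving, EBIT = (308,000·360,000 − 43,000·180,000) / (360,000 − 180,000) = 103,140,000,000 / 180,000 = 573,000.00.

€573,000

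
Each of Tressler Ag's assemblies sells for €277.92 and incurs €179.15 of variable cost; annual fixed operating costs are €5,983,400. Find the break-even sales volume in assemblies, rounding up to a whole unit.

Contribution margin per unit = €277.92 − €179.15 = €98.77.
Break-even volume = fixed costs ÷ CM per unit = €5,983,400 ÷ €98.77 = 60,579.12, so 60,580 assemblies.

60,580 assemblies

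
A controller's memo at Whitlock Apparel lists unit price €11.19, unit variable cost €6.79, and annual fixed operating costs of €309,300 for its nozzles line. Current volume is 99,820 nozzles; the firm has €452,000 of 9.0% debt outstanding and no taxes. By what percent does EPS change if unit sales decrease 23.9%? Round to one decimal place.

Total contribution margin = 99,820 × €4.40 = €439,208.00.
Operating income = contribution − fixed costs = €439,208.00 − €309,300 = €129,908.00.
Interest = €40,680.00, so EBIT − I = €89,228.00.
Degree of combined leverage = contribution ÷ (EBIT − I) = €439,208.00 ÷ €89,228.00 = 4.9223.
EPS therefore changes by 4.9223 × (-23.9%) = -117.6%.

-117.6%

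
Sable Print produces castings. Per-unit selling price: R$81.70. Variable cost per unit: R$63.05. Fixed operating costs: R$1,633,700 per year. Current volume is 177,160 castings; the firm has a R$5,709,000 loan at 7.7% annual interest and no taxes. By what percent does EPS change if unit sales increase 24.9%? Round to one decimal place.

At 177,160 units, contribution = 177,160 × R$18.65 = R$3,304,034.00.
EBIT = R$3,304,034.00 − R$1,633,700 = R$1,670,334.00.
Interest = R$439,593.00, so EBIT − I = R$1,230,741.00.
DCL = total CM / (EBIT − I) = R$3,304,034.00 / R$1,230,741.00 = 2.6846.
EPS therefore changes by 2.6846 × (+24.9%) = +66.8%.

+66.8%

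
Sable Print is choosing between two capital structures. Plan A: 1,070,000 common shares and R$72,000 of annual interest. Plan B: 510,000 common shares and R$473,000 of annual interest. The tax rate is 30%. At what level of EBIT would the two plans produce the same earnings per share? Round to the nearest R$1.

R$838,196

At indifference, (EBIT − 72,000)(1 − t)/1,070,000 = (EBIT − 473,000)(1 − t)/510,000.
The (1 − t) factor cancels: (EBIT − 72,000) × 510,000 = (EBIT − 473,000) × 1,070,000.
EBIT × (1,070,000 − 510,000) = 473,000 × 1,070,000 − 72,000 × 510,000 = 469,390,000,000, so EBIT = 469,390,000,000 ÷ 560,000 = 838,196.43.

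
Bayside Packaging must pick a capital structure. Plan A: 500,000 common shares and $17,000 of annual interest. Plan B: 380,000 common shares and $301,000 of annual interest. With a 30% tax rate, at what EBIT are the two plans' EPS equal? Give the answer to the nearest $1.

$1,200,333

At indifference, (EBIT − 17,000)(1 − t)/500,000 = (EBIT − 301,000)(1 − t)/380,000.
Cancelling (1 − t) and cross-multiplying: 380,000·(EBIT − 17,000) = 500,000·(EBIT − 301,000).
EBIT × (500,000 − 380,000) = 301,000 × 500,000 − 17,000 × 380,000 = 144,040,000,000, so EBIT = 144,040,000,000 ÷ 120,000 = 1,200,333.33.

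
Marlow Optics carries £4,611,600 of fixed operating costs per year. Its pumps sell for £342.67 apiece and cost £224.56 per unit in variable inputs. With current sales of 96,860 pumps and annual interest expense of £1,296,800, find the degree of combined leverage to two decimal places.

Contribution at this volume is 96,860 × £118.11 = £11,440,134.60.
Subtracting fixed costs: EBIT = £11,440,134.60 − £4,611,600 = £6,828,534.60. Interest = £1,296,800.00, so EBIT − I = £5,531,734.60.
Degree of total leverage = total CM / (EBIT − interest) = £11,440,134.60 / £5,531,734.60 = 2.0681.

2.07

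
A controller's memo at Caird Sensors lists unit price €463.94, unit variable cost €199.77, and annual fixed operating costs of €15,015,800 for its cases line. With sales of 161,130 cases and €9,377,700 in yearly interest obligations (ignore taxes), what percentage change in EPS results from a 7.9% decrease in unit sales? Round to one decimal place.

Contribution at this volume is 161,130 × €264.17 = €42,565,712.10.
Subtracting fixed costs: EBIT = €42,565,712.10 − €15,015,800 = €27,549,912.10.
After interest of €9,377,700.00, pre-tax earnings = €18,172,212.10.
DCL = total CM / (EBIT − I) = €42,565,712.10 / €18,172,212.10 = 2.3424.
EPS therefore changes by 2.3424 × (-7.9%) = -18.5%.

-18.5%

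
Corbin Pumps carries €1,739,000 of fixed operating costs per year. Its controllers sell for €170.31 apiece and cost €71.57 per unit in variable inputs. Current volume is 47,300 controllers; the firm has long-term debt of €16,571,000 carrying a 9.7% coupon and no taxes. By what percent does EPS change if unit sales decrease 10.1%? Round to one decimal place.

At 47,300 units, contribution = 47,300 × €98.74 = €4,670,402.00.
EBIT = €4,670,402.00 − €1,739,000 = €2,931,402.00.
Interest = €1,607,387.00, so EBIT − I = €1,324,015.00.
DCL = total CM / (EBIT − I) = €4,670,402.00 / €1,324,015.00 = 3.5275.
EPS therefore changes by 3.5275 × (-10.1%) = -35.6%.

-35.6%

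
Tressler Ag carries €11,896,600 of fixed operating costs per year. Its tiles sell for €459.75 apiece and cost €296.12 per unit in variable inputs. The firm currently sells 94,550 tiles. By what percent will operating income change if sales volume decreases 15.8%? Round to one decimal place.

-68.4%

At 94,550 units, contribution = 94,550 × €163.63 = €15,471,216.50.
Operating income = contribution − fixed costs = €15,471,216.50 − €11,896,600 = €3,574,616.50.
So DOL = total CM / EBIT = €15,471,216.50 / €3,574,616.50 = 4.3281.
%ΔEBIT = DOL × %ΔSales = 4.3281 × -15.8% = -68.4%.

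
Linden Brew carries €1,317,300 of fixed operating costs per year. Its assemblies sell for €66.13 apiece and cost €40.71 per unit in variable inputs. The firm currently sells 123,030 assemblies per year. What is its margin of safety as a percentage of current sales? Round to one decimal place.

Unit CM = price − variable cost = €66.13 − €40.71 = €25.42. Break-even units = €1,317,300 ÷ €25.42 = 51,821.40; break-even revenue = 51,821.40 × €66.13 = €3,426,949.21.
Actual sales revenue = 123,030 × €66.13 = €8,135,973.90.
Margin of safety = (€8,135,973.90 − €3,426,949.21) ÷ €8,135,973.90 = 57.9%.

57.9%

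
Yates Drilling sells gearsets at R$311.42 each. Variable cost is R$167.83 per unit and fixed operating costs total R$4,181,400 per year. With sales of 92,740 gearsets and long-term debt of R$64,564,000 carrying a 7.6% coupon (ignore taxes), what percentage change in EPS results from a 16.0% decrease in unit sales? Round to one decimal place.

-50.4%

Contribution at this volume is 92,740 × R$143.59 = R$13,316,536.60.
EBIT = R$13,316,536.60 − R$4,181,400 = R$9,135,136.60.
After interest of R$4,906,864.00, pre-tax earnings = R$4,228,272.60.
Degree of combined leverage = contribution ÷ (EBIT − I) = R$13,316,536.60 ÷ R$4,228,272.60 = 3.1494.
EPS therefore changes by 3.1494 × (-16.0%) = -50.4%.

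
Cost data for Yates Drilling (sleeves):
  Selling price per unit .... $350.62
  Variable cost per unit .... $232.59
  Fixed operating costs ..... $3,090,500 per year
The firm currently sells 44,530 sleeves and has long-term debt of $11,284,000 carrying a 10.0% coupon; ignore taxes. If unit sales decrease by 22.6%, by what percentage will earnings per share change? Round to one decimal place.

-114.5%

Total contribution margin = 44,530 × $118.03 = $5,255,875.90.
Operating income = contribution − fixed costs = $5,255,875.90 − $3,090,500 = $2,165,375.90.
Interest = $1,128,400.00, so EBIT − I = $1,036,975.90.
Degree of combined leverage = contribution ÷ (EBIT − I) = $5,255,875.90 ÷ $1,036,975.90 = 5.0685.
EPS therefore changes by 5.0685 × (-22.6%) = -114.5%.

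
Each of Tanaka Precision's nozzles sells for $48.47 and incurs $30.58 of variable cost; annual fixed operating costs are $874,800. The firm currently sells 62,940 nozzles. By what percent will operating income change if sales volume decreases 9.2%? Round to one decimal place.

-41.2%

At 62,940 units, contribution = 62,940 × $17.89 = $1,125,996.60.
Operating income = contribution − fixed costs = $1,125,996.60 − $874,800 = $251,196.60.
Degree of operating leverage = $1,125,996.60 / $251,196.60 = 4.4825.
Operating income changes by 4.4825 × -9.2% = -41.2%.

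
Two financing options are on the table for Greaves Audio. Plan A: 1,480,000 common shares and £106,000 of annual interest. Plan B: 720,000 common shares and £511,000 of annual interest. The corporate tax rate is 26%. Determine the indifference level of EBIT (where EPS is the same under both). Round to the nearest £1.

At indifference, (EBIT − 106,000)(1 − t)/1,480,000 = (EBIT − 511,000)(1 − t)/720,000.
Cancelling (1 − t) and cross-multiplying: 720,000·(EBIT − 106,000) = 1,480,000·(EBIT − 511,000).
Solving, EBIT = (511,000·1,480,000 − 106,000·720,000) / (1,480,000 − 720,000) = 679,960,000,000 / 760,000 = 894,684.21.

£894,684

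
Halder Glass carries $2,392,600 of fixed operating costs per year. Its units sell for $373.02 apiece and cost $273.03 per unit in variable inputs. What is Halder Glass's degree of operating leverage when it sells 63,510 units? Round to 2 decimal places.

1.60

At 63,510 units, contribution = 63,510 × $99.99 = $6,350,364.90.
Operating income = contribution − fixed costs = $6,350,364.90 − $2,392,600 = $3,957,764.90.
Degree of operating leverage = $6,350,364.90 / $3,957,764.90 = 1.6045.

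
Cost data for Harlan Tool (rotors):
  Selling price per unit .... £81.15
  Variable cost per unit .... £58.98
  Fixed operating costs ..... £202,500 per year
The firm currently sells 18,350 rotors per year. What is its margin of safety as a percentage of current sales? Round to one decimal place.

Each unit contributes £81.15 − £58.98 = £22.17. Break-even units = £202,500 ÷ £22.17 = 9,133.96; break-even revenue = 9,133.96 × £81.15 = £741,221.24.
Current sales = 18,350 × £81.15 = £1,489,102.50.
Margin of safety = (£1,489,102.50 − £741,221.24) ÷ £1,489,102.50 = 50.2%.

50.2%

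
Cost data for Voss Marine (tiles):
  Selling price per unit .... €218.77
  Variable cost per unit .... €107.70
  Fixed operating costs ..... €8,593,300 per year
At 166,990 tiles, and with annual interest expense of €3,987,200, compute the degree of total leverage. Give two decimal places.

3.11

At 166,990 units, contribution = 166,990 × €111.07 = €18,547,579.30.
Operating income = contribution − fixed costs = €18,547,579.30 − €8,593,300 = €9,954,279.30. Interest = €3,987,200.00.
DOL = €18,547,579.30 ÷ €9,954,279.30 = 1.8633; DFL = €9,954,279.30 ÷ €5,967,079.30 = 1.6682.
DCL = DOL × DFL = 1.8633 × 1.6682 = 3.1084.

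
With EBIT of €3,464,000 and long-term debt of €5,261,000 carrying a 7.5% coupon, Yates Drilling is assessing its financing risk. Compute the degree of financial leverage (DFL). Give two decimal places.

1.13

Annual interest charges come to €394,575.00.
Degree of financial leverage = EBIT / (EBIT − interest) = €3,464,000 / €3,069,425.00 = 1.1286.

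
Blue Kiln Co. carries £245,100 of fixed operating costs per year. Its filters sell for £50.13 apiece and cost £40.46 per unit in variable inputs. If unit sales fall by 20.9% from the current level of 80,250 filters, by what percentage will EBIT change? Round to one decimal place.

At 80,250 units, contribution = 80,250 × £9.67 = £776,017.50.
EBIT = £776,017.50 − £245,100 = £530,917.50.
DOL = contribution ÷ EBIT = £776,017.50 ÷ £530,917.50 = 1.4617.
%ΔEBIT = DOL × %ΔSales = 1.4617 × -20.9% = -30.5%.

-30.5%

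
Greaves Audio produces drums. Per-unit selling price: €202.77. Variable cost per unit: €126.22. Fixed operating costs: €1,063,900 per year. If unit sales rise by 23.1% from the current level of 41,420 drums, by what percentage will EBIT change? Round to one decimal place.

+34.8%

At 41,420 units, contribution = 41,420 × €76.55 = €3,170,701.00.
Operating income = contribution − fixed costs = €3,170,701.00 − €1,063,900 = €2,106,801.00.
So DOL = total CM / EBIT = €3,170,701.00 / €2,106,801.00 = 1.5050.
Operating income changes by 1.5050 × +23.1% = +34.8%.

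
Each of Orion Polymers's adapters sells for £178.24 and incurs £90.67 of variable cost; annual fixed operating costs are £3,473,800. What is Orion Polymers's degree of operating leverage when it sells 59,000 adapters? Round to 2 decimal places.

At 59,000 units, contribution = 59,000 × £87.57 = £5,166,630.00.
Subtracting fixed costs: EBIT = £5,166,630.00 − £3,473,800 = £1,692,830.00.
Degree of operating leverage = £5,166,630.00 / £1,692,830.00 = 3.0521.

3.05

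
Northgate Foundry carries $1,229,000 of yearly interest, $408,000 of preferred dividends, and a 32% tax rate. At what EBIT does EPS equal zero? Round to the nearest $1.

Grossing the preferred dividend up to pre-tax terms: $408,000 / (1 − 0.32) = $600,000.00.
EPS = 0 when EBIT covers interest plus the pre-tax preferred burden: $1,229,000 + $600,000.00 = $1,829,000.00.

$1,829,000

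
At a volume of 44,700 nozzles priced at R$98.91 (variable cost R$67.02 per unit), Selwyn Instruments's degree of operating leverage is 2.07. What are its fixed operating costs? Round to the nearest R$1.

Contribution at this volume is 44,700 × R$31.89 = R$1,425,483.00.
Since DOL = CM ÷ EBIT, EBIT = R$1,425,483.00 ÷ 2.07 = R$688,639.13.
And FC = contribution − EBIT = R$1,425,483.00 − R$688,639.13 = R$736,844.

R$736,844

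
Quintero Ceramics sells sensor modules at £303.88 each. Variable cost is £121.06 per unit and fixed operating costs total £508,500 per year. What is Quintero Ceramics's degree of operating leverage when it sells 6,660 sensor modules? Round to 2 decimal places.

At 6,660 units, contribution = 6,660 × £182.82 = £1,217,581.20.
EBIT = £1,217,581.20 − £508,500 = £709,081.20.
DOL = contribution ÷ EBIT = £1,217,581.20 ÷ £709,081.20 = 1.7171.

1.72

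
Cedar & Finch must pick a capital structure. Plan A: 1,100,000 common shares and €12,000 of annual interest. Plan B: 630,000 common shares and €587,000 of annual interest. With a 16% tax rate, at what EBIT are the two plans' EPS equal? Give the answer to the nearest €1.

€1,357,745

At indifference, (EBIT − 12,000)(1 − t)/1,100,000 = (EBIT − 587,000)(1 − t)/630,000.
Cancelling (1 − t) and cross-multiplying: 630,000·(EBIT − 12,000) = 1,100,000·(EBIT − 587,000).
EBIT × (1,100,000 − 630,000) = 587,000 × 1,100,000 − 12,000 × 630,000 = 638,140,000,000, so EBIT = 638,140,000,000 ÷ 470,000 = 1,357,744.68.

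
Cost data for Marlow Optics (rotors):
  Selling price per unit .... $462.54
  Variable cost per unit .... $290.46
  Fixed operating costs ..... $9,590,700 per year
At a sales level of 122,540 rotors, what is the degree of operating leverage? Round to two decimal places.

Total contribution margin = 122,540 × $172.08 = $21,086,683.20.
EBIT = $21,086,683.20 − $9,590,700 = $11,495,983.20.
So DOL = total CM / EBIT = $21,086,683.20 / $11,495,983.20 = 1.8343.

1.83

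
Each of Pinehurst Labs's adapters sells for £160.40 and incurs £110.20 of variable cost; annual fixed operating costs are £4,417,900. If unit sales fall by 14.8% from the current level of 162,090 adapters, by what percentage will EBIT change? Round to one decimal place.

-32.4%

Contribution at this volume is 162,090 × £50.20 = £8,136,918.00.
Operating income = contribution − fixed costs = £8,136,918.00 − £4,417,900 = £3,719,018.00.
DOL = contribution ÷ EBIT = £8,136,918.00 ÷ £3,719,018.00 = 2.1879.
Operating income changes by 2.1879 × -14.8% = -32.4%.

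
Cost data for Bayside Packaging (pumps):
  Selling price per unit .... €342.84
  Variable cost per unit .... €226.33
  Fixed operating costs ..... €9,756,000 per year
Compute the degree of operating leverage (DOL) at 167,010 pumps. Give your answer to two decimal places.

Total contribution margin = 167,010 × €116.51 = €19,458,335.10.
Operating income = contribution − fixed costs = €19,458,335.10 − €9,756,000 = €9,702,335.10.
Degree of operating leverage = €19,458,335.10 / €9,702,335.10 = 2.0055.

2.01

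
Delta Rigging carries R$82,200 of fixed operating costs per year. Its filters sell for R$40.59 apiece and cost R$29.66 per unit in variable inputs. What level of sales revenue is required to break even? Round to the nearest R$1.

Contribution margin per unit = R$40.59 − R$29.66 = R$10.93, a CM ratio of R$10.93 ÷ R$40.59 = 0.2693.
Break-even revenue = fixed costs × price ÷ CM = R$82,200 × R$40.59 ÷ R$10.93 = R$305,261.

R$305,261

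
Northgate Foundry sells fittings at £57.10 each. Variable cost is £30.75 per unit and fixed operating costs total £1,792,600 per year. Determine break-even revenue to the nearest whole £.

£3,884,534

Contribution margin per unit = £57.10 − £30.75 = £26.35, a CM ratio of £26.35 ÷ £57.10 = 0.4615.
Break-even sales = FC ÷ CM ratio = £1,792,600 × £57.10 / £26.35 = £3,884,534.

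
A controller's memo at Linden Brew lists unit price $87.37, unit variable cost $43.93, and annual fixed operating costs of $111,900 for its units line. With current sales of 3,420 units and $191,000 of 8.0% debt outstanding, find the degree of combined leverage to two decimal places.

6.95

At 3,420 units, contribution = 3,420 × $43.44 = $148,564.80.
EBIT = $148,564.80 − $111,900 = $36,664.80. Interest = $15,280.00, so EBIT − I = $21,384.80.
Degree of total leverage = total CM / (EBIT − interest) = $148,564.80 / $21,384.80 = 6.9472.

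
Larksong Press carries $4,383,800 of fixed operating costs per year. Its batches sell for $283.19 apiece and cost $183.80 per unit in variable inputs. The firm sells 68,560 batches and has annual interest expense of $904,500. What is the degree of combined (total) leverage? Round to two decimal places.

4.47

Total contribution margin = 68,560 × $99.39 = $6,814,178.40.
Operating income = contribution − fixed costs = $6,814,178.40 − $4,383,800 = $2,430,378.40. Interest = $904,500.00.
DOL = $6,814,178.40 ÷ $2,430,378.40 = 2.8038; DFL = $2,430,378.40 ÷ $1,525,878.40 = 1.5928.
DCL = DOL × DFL = 2.8038 × 1.5928 = 4.4659.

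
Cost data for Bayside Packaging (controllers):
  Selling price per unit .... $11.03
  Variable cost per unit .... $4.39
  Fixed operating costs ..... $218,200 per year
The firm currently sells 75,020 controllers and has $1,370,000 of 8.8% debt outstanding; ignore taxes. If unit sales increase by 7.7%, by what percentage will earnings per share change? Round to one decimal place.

Total contribution margin = 75,020 × $6.64 = $498,132.80.
Subtracting fixed costs: EBIT = $498,132.80 − $218,200 = $279,932.80.
Interest = $120,560.00, so EBIT − I = $159,372.80.
DCL = total CM / (EBIT − I) = $498,132.80 / $159,372.80 = 3.1256.
EPS therefore changes by 3.1256 × (+7.7%) = +24.1%.

+24.1%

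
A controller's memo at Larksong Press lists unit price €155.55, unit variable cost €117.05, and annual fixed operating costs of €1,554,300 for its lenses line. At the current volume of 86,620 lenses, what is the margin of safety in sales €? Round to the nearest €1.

Contribution margin per unit = €155.55 − €117.05 = €38.50. Break-even units = €1,554,300 ÷ €38.50 = 40,371.43; break-even revenue = 40,371.43 × €155.55 = €6,279,775.71.
Actual sales revenue = 86,620 × €155.55 = €13,473,741.00.
Margin of safety = €13,473,741.00 − €6,279,775.71 = €7,193,965.

€7,193,965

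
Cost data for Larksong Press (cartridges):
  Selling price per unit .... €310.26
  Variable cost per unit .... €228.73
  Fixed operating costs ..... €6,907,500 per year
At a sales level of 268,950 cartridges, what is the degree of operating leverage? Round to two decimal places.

1.46

Contribution at this volume is 268,950 × €81.53 = €21,927,493.50.
EBIT = €21,927,493.50 − €6,907,500 = €15,019,993.50.
So DOL = total CM / EBIT = €21,927,493.50 / €15,019,993.50 = 1.4599.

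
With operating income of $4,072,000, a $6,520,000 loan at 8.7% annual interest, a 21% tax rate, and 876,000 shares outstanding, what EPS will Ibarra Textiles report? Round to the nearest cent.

$3.16

Interest = $567,240.00, so EBT = $4,072,000 − $567,240.00 = $3,504,760.00.
Net income = $3,504,760.00 × (1 − 0.21) = $2,768,760.40.
Per share: $2,768,760.40 / 876,000 shares = $3.16.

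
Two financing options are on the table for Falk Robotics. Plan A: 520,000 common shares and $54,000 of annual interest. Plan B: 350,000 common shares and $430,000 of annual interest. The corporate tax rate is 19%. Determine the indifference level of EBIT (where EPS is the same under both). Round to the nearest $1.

$1,204,118

Set EPS_A = EPS_B: (EBIT − $54,000)(1 − 0.19) ÷ 520,000 = (EBIT − $430,000)(1 − 0.19) ÷ 350,000.
Cancelling (1 − t) and cross-multiplying: 350,000·(EBIT − 54,000) = 520,000·(EBIT − 430,000).
Solving, EBIT = (430,000·520,000 − 54,000·350,000) / (520,000 − 350,000) = 204,700,000,000 / 170,000 = 1,204,117.65.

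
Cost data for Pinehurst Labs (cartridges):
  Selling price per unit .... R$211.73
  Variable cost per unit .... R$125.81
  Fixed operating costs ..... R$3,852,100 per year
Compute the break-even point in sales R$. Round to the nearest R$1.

CM per unit = R$211.73 − R$125.81 = R$85.92; CM ratio = R$85.92 / R$211.73 = 0.4058.
Break-even revenue = fixed costs × price ÷ CM = R$3,852,100 × R$211.73 ÷ R$85.92 = R$9,492,611.

R$9,492,611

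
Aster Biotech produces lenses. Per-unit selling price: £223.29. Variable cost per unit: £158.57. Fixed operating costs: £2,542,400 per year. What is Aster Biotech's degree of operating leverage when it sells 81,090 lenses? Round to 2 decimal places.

Contribution at this volume is 81,090 × £64.72 = £5,248,144.80.
Subtracting fixed costs: EBIT = £5,248,144.80 − £2,542,400 = £2,705,744.80.
Degree of operating leverage = £5,248,144.80 / £2,705,744.80 = 1.9396.

1.94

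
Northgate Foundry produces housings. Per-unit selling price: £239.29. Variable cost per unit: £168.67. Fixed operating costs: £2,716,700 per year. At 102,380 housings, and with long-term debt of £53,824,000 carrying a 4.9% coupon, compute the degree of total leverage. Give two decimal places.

Contribution at this volume is 102,380 × £70.62 = £7,230,075.60.
EBIT = £7,230,075.60 − £2,716,700 = £4,513,375.60. Interest = £2,637,376.00.
DOL = £7,230,075.60 ÷ £4,513,375.60 = 1.6019; DFL = £4,513,375.60 ÷ £1,875,999.60 = 2.4059.
Combined leverage = 1.6019 × 2.4059 = 3.8540.

3.85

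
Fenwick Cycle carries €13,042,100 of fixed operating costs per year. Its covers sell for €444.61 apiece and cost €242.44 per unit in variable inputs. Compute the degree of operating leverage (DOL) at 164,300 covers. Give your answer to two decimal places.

1.65

Total contribution margin = 164,300 × €202.17 = €33,216,531.00.
Operating income = contribution − fixed costs = €33,216,531.00 − €13,042,100 = €20,174,431.00.
So DOL = total CM / EBIT = €33,216,531.00 / €20,174,431.00 = 1.6465.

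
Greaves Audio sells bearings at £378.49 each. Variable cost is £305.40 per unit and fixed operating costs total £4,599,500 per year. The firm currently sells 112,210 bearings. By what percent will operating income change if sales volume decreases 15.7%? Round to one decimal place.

-35.7%

Contribution at this volume is 112,210 × £73.09 = £8,201,428.90.
Operating income = contribution − fixed costs = £8,201,428.90 − £4,599,500 = £3,601,928.90.
DOL = contribution ÷ EBIT = £8,201,428.90 ÷ £3,601,928.90 = 2.2770.
%ΔEBIT = DOL × %ΔSales = 2.2770 × -15.7% = -35.7%.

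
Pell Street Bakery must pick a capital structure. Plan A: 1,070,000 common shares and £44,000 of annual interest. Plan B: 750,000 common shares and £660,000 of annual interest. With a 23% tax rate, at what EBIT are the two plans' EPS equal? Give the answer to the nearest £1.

£2,103,750

At indifference, (EBIT − 44,000)(1 − t)/1,070,000 = (EBIT − 660,000)(1 − t)/750,000.
Cancelling (1 − t) and cross-multiplying: 750,000·(EBIT − 44,000) = 1,070,000·(EBIT − 660,000).
Solving, EBIT = (660,000·1,070,000 − 44,000·750,000) / (1,070,000 − 750,000) = 673,200,000,000 / 320,000 = 2,103,750.00.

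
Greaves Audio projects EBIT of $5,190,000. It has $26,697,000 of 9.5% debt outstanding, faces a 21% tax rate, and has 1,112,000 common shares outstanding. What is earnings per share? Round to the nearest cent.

Interest = $2,536,215.00, so EBT = $5,190,000 − $2,536,215.00 = $2,653,785.00.
Net income = $2,653,785.00 × (1 − 0.21) = $2,096,490.15.
EPS = $2,096,490.15 ÷ 1,112,000 = $1.89.

$1.89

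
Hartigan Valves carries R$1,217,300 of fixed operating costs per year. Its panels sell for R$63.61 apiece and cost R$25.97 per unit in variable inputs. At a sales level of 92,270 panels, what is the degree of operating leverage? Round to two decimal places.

Contribution at this volume is 92,270 × R$37.64 = R$3,473,042.80.
EBIT = R$3,473,042.80 − R$1,217,300 = R$2,255,742.80.
Degree of operating leverage = R$3,473,042.80 / R$2,255,742.80 = 1.5396.

1.54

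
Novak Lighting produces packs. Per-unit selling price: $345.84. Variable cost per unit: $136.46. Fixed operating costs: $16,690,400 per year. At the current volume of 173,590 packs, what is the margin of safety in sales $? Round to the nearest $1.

$32,466,270

Unit CM = price − variable cost = $345.84 − $136.46 = $209.38. Break-even units = $16,690,400 ÷ $209.38 = 79,713.44; break-even revenue = 79,713.44 × $345.84 = $27,568,095.98.
Current sales = 173,590 × $345.84 = $60,034,365.60.
Margin of safety = $60,034,365.60 − $27,568,095.98 = $32,466,270.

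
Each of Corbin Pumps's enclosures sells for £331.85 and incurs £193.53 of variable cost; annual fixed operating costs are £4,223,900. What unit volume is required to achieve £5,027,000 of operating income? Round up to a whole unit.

Each unit contributes £331.85 − £193.53 = £138.32.
Need Q such that Q × £138.32 − £4,223,900 = £5,027,000, i.e. Q = £9,250,900 / £138.32 = 66,880.42 → 66,881.

66,881 enclosures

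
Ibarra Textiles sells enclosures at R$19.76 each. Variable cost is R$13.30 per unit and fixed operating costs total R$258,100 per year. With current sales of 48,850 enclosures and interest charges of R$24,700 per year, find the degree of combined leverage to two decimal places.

9.63

Contribution at this volume is 48,850 × R$6.46 = R$315,571.00.
Subtracting fixed costs: EBIT = R$315,571.00 − R$258,100 = R$57,471.00. Interest = R$24,700.00, so EBIT − I = R$32,771.00.
Degree of total leverage = total CM / (EBIT − interest) = R$315,571.00 / R$32,771.00 = 9.6296.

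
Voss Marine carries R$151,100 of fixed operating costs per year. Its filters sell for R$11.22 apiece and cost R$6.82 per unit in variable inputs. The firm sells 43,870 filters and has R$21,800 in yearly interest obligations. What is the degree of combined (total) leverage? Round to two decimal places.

9.59

Contribution at this volume is 43,870 × R$4.40 = R$193,028.00.
Subtracting fixed costs: EBIT = R$193,028.00 − R$151,100 = R$41,928.00. Interest = R$21,800.00.
DOL = R$193,028.00 ÷ R$41,928.00 = 4.6038; DFL = R$41,928.00 ÷ R$20,128.00 = 2.0831.
Combined leverage = 4.6038 × 2.0831 = 9.5902.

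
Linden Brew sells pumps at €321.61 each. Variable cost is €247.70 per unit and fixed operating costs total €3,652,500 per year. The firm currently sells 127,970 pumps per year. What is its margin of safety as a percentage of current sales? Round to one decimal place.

61.4%

Unit CM = price − variable cost = €321.61 − €247.70 = €73.91. Break-even units = €3,652,500 ÷ €73.91 = 49,418.21; break-even revenue = 49,418.21 × €321.61 = €15,893,390.95.
Actual sales revenue = 127,970 × €321.61 = €41,156,431.70.
Margin of safety = (€41,156,431.70 − €15,893,390.95) ÷ €41,156,431.70 = 61.4%.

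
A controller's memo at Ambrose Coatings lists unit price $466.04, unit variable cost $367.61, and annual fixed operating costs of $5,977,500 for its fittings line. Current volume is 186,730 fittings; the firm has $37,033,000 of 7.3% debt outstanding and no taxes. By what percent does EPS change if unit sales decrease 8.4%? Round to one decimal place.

Total contribution margin = 186,730 × $98.43 = $18,379,833.90.
Operating income = contribution − fixed costs = $18,379,833.90 − $5,977,500 = $12,402,333.90.
After interest of $2,703,409.00, pre-tax earnings = $9,698,924.90.
Degree of combined leverage = contribution ÷ (EBIT − I) = $18,379,833.90 ÷ $9,698,924.90 = 1.8950.
EPS therefore changes by 1.8950 × (-8.4%) = -15.9%.

-15.9%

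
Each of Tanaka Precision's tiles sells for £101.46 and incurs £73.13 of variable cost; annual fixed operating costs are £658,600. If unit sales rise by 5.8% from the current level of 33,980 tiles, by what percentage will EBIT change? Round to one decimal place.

At 33,980 units, contribution = 33,980 × £28.33 = £962,653.40.
Operating income = contribution − fixed costs = £962,653.40 − £658,600 = £304,053.40.
Degree of operating leverage = £962,653.40 / £304,053.40 = 3.1661.
Operating income changes by 3.1661 × +5.8% = +18.4%.

+18.4%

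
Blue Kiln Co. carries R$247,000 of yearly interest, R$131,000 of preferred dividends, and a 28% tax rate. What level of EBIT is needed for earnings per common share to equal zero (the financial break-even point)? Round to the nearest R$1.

R$428,944

Preferred dividends are paid after tax, so their pre-tax equivalent is R$131,000 ÷ (1 − 0.28) = R$181,944.44.
Financial break-even EBIT = interest + D_p ÷ (1 − t) = R$247,000 + R$181,944.44 = R$428,944.44.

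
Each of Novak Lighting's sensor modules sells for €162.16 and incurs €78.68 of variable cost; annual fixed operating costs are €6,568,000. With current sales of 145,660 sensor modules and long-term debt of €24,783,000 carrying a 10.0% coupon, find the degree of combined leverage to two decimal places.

3.91

Contribution at this volume is 145,660 × €83.48 = €12,159,696.80.
EBIT = €12,159,696.80 − €6,568,000 = €5,591,696.80. Interest = €2,478,300.00.
DOL = €12,159,696.80 ÷ €5,591,696.80 = 2.1746; DFL = €5,591,696.80 ÷ €3,113,396.80 = 1.7960.
Combined leverage = 2.1746 × 1.7960 = 3.9056.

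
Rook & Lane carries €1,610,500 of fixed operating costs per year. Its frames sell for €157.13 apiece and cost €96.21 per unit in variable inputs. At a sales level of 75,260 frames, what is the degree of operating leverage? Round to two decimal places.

At 75,260 units, contribution = 75,260 × €60.92 = €4,584,839.20.
Subtracting fixed costs: EBIT = €4,584,839.20 − €1,610,500 = €2,974,339.20.
So DOL = total CM / EBIT = €4,584,839.20 / €2,974,339.20 = 1.5415.

1.54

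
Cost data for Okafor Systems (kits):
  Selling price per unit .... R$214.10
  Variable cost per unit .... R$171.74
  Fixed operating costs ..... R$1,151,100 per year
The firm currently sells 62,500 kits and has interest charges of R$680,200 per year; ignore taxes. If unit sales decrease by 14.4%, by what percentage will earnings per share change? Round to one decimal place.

At 62,500 units, contribution = 62,500 × R$42.36 = R$2,647,500.00.
Subtracting fixed costs: EBIT = R$2,647,500.00 − R$1,151,100 = R$1,496,400.00.
After interest of R$680,200.00, pre-tax earnings = R$816,200.00.
DCL = total CM / (EBIT − I) = R$2,647,500.00 / R$816,200.00 = 3.2437.
%ΔEPS = DCL × %ΔSales = 3.2437 × -14.4% = -46.7%.

-46.7%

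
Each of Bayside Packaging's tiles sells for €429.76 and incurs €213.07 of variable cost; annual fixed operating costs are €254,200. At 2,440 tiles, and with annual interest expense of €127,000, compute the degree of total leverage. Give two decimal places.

3.58

Contribution at this volume is 2,440 × €216.69 = €528,723.60.
EBIT = €528,723.60 − €254,200 = €274,523.60. Interest = €127,000.00, so EBIT − I = €147,523.60.
DCL = contribution ÷ (EBIT − I) = €528,723.60 ÷ €147,523.60 = 3.5840.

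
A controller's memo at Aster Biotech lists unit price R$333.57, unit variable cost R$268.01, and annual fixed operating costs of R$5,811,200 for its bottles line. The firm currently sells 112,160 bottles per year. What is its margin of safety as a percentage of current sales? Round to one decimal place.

21.0%

Unit CM = price − variable cost = R$333.57 − R$268.01 = R$65.56. Break-even units = R$5,811,200 ÷ R$65.56 = 88,639.41; break-even revenue = 88,639.41 × R$333.57 = R$29,567,449.42.
Current sales = 112,160 × R$333.57 = R$37,413,211.20.
Margin of safety = (R$37,413,211.20 − R$29,567,449.42) ÷ R$37,413,211.20 = 21.0%.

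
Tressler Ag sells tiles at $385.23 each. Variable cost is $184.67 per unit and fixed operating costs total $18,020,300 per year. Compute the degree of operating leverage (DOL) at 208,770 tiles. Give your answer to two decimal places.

1.76

Total contribution margin = 208,770 × $200.56 = $41,870,911.20.
EBIT = $41,870,911.20 − $18,020,300 = $23,850,611.20.
Degree of operating leverage = $41,870,911.20 / $23,850,611.20 = 1.7555.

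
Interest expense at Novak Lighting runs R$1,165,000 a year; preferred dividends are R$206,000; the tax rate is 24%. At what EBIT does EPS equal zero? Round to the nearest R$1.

Grossing the preferred dividend up to pre-tax terms: R$206,000 / (1 − 0.24) = R$271,052.63.
EPS = 0 when EBIT covers interest plus the pre-tax preferred burden: R$1,165,000 + R$271,052.63 = R$1,436,052.63.

R$1,436,053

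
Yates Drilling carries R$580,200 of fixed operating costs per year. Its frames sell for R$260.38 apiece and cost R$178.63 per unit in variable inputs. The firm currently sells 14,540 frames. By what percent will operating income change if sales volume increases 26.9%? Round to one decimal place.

At 14,540 units, contribution = 14,540 × R$81.75 = R$1,188,645.00.
EBIT = R$1,188,645.00 − R$580,200 = R$608,445.00.
Degree of operating leverage = R$1,188,645.00 / R$608,445.00 = 1.9536.
So EBIT moves 1.9536 × (+26.9%) = +52.6%.

+52.6%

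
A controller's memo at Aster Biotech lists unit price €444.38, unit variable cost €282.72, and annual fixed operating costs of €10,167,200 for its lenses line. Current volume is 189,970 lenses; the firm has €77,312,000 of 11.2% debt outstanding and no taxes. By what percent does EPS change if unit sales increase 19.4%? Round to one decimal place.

At 189,970 units, contribution = 189,970 × €161.66 = €30,710,550.20.
Operating income = contribution − fixed costs = €30,710,550.20 − €10,167,200 = €20,543,350.20.
Interest = €8,658,944.00, so EBIT − I = €11,884,406.20.
Degree of combined leverage = contribution ÷ (EBIT − I) = €30,710,550.20 ÷ €11,884,406.20 = 2.5841.
%ΔEPS = DCL × %ΔSales = 2.5841 × +19.4% = +50.1%.

+50.1%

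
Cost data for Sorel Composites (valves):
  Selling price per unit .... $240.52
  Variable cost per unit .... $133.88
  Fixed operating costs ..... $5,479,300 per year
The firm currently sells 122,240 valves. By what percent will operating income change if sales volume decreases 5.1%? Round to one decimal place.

Total contribution margin = 122,240 × $106.64 = $13,035,673.60.
Subtracting fixed costs: EBIT = $13,035,673.60 − $5,479,300 = $7,556,373.60.
So DOL = total CM / EBIT = $13,035,673.60 / $7,556,373.60 = 1.7251.
So EBIT moves 1.7251 × (-5.1%) = -8.8%.

-8.8%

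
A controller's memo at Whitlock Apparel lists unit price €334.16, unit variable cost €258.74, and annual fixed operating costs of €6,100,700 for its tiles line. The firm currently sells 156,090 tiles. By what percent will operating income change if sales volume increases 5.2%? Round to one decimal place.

+10.8%

Total contribution margin = 156,090 × €75.42 = €11,772,307.80.
Operating income = contribution − fixed costs = €11,772,307.80 − €6,100,700 = €5,671,607.80.
So DOL = total CM / EBIT = €11,772,307.80 / €5,671,607.80 = 2.0757.
So EBIT moves 2.0757 × (+5.2%) = +10.8%.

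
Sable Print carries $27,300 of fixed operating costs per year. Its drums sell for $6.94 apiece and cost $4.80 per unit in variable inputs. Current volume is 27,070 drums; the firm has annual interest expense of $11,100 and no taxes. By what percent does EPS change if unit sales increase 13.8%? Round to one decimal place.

+40.9%

Total contribution margin = 27,070 × $2.14 = $57,929.80.
Subtracting fixed costs: EBIT = $57,929.80 − $27,300 = $30,629.80.
After interest of $11,100.00, pre-tax earnings = $19,529.80.
Degree of combined leverage = contribution ÷ (EBIT − I) = $57,929.80 ÷ $19,529.80 = 2.9662.
EPS therefore changes by 2.9662 × (+13.8%) = +40.9%.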